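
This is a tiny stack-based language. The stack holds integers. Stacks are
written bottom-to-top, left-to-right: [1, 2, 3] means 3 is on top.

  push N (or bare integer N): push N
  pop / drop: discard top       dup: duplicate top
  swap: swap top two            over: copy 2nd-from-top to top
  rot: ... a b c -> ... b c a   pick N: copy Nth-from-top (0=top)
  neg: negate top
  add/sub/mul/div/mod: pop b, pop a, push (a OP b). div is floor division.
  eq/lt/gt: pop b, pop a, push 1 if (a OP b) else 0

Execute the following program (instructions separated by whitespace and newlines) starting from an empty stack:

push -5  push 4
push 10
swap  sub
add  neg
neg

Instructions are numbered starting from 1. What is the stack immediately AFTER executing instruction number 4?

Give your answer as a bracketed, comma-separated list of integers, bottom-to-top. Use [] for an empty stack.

Step 1 ('push -5'): [-5]
Step 2 ('push 4'): [-5, 4]
Step 3 ('push 10'): [-5, 4, 10]
Step 4 ('swap'): [-5, 10, 4]

Answer: [-5, 10, 4]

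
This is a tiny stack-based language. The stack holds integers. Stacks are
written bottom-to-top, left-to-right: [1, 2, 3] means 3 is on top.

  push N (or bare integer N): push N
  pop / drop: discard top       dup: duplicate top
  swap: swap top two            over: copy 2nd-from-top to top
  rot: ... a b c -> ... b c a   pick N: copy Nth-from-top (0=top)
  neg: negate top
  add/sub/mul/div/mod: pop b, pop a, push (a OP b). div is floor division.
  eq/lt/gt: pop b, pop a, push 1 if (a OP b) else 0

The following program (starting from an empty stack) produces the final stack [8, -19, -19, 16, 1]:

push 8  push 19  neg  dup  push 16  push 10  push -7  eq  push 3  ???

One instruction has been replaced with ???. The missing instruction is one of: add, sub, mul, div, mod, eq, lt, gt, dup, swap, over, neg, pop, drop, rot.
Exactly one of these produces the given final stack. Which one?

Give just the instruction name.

Answer: lt

Derivation:
Stack before ???: [8, -19, -19, 16, 0, 3]
Stack after ???:  [8, -19, -19, 16, 1]
The instruction that transforms [8, -19, -19, 16, 0, 3] -> [8, -19, -19, 16, 1] is: lt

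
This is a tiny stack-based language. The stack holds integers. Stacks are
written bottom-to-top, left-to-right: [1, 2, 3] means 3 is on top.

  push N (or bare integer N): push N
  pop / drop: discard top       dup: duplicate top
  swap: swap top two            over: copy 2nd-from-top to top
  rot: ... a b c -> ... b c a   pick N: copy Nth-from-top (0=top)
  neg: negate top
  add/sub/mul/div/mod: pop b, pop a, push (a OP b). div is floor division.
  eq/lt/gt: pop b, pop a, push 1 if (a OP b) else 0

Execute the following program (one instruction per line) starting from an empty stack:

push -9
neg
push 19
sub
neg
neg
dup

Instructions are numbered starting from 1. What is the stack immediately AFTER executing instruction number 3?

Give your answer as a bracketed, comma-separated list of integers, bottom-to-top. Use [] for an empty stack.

Step 1 ('push -9'): [-9]
Step 2 ('neg'): [9]
Step 3 ('push 19'): [9, 19]

Answer: [9, 19]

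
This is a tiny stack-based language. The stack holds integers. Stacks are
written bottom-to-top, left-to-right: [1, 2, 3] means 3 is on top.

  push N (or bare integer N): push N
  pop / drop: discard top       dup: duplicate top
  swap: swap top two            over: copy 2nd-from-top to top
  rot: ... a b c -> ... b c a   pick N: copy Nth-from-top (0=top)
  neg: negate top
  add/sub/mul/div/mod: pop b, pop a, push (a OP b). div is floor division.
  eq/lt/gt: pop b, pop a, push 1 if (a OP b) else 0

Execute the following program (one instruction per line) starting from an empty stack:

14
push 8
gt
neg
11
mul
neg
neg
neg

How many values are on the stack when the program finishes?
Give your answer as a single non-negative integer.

Answer: 1

Derivation:
After 'push 14': stack = [14] (depth 1)
After 'push 8': stack = [14, 8] (depth 2)
After 'gt': stack = [1] (depth 1)
After 'neg': stack = [-1] (depth 1)
After 'push 11': stack = [-1, 11] (depth 2)
After 'mul': stack = [-11] (depth 1)
After 'neg': stack = [11] (depth 1)
After 'neg': stack = [-11] (depth 1)
After 'neg': stack = [11] (depth 1)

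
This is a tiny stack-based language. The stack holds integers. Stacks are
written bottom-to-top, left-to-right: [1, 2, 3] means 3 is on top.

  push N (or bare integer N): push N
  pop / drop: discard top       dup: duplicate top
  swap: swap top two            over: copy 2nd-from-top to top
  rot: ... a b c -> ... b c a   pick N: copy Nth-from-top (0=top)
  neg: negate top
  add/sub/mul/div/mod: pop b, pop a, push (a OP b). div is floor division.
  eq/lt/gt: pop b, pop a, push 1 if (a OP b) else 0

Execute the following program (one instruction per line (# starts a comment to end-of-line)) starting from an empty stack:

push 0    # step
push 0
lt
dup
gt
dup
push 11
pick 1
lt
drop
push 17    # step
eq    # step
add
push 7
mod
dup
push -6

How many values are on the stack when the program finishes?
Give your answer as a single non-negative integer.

After 'push 0': stack = [0] (depth 1)
After 'push 0': stack = [0, 0] (depth 2)
After 'lt': stack = [0] (depth 1)
After 'dup': stack = [0, 0] (depth 2)
After 'gt': stack = [0] (depth 1)
After 'dup': stack = [0, 0] (depth 2)
After 'push 11': stack = [0, 0, 11] (depth 3)
After 'pick 1': stack = [0, 0, 11, 0] (depth 4)
After 'lt': stack = [0, 0, 0] (depth 3)
After 'drop': stack = [0, 0] (depth 2)
After 'push 17': stack = [0, 0, 17] (depth 3)
After 'eq': stack = [0, 0] (depth 2)
After 'add': stack = [0] (depth 1)
After 'push 7': stack = [0, 7] (depth 2)
After 'mod': stack = [0] (depth 1)
After 'dup': stack = [0, 0] (depth 2)
After 'push -6': stack = [0, 0, -6] (depth 3)

Answer: 3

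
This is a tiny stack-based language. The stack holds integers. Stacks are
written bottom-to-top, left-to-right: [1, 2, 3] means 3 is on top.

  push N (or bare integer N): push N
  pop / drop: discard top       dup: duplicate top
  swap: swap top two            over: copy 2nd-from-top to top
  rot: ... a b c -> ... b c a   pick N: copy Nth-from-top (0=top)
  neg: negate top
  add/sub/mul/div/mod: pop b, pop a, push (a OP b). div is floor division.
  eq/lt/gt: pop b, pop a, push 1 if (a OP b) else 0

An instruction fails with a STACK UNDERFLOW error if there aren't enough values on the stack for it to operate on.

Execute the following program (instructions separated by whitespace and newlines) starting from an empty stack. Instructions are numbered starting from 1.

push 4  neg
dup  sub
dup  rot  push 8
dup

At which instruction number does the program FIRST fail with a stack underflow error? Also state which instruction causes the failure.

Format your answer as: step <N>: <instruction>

Step 1 ('push 4'): stack = [4], depth = 1
Step 2 ('neg'): stack = [-4], depth = 1
Step 3 ('dup'): stack = [-4, -4], depth = 2
Step 4 ('sub'): stack = [0], depth = 1
Step 5 ('dup'): stack = [0, 0], depth = 2
Step 6 ('rot'): needs 3 value(s) but depth is 2 — STACK UNDERFLOW

Answer: step 6: rot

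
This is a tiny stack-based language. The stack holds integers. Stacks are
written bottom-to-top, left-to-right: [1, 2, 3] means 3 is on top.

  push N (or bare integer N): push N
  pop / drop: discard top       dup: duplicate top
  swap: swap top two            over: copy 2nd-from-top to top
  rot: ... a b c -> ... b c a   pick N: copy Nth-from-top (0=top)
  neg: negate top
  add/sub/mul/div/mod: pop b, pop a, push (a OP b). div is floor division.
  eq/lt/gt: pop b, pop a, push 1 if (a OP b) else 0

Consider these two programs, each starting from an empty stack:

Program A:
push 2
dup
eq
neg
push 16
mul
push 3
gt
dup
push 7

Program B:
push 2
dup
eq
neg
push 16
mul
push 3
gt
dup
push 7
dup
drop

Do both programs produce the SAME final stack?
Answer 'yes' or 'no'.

Program A trace:
  After 'push 2': [2]
  After 'dup': [2, 2]
  After 'eq': [1]
  After 'neg': [-1]
  After 'push 16': [-1, 16]
  After 'mul': [-16]
  After 'push 3': [-16, 3]
  After 'gt': [0]
  After 'dup': [0, 0]
  After 'push 7': [0, 0, 7]
Program A final stack: [0, 0, 7]

Program B trace:
  After 'push 2': [2]
  After 'dup': [2, 2]
  After 'eq': [1]
  After 'neg': [-1]
  After 'push 16': [-1, 16]
  After 'mul': [-16]
  After 'push 3': [-16, 3]
  After 'gt': [0]
  After 'dup': [0, 0]
  After 'push 7': [0, 0, 7]
  After 'dup': [0, 0, 7, 7]
  After 'drop': [0, 0, 7]
Program B final stack: [0, 0, 7]
Same: yes

Answer: yes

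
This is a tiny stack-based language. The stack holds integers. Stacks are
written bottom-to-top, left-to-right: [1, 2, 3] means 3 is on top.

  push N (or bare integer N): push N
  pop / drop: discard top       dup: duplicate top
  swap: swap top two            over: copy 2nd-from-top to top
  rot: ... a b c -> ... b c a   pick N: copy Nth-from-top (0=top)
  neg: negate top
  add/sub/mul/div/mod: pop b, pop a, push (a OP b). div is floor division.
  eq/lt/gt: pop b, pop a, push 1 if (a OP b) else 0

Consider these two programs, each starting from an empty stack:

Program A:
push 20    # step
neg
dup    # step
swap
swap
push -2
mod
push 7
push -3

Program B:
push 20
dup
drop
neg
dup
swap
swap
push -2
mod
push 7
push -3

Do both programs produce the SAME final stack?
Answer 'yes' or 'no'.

Answer: yes

Derivation:
Program A trace:
  After 'push 20': [20]
  After 'neg': [-20]
  After 'dup': [-20, -20]
  After 'swap': [-20, -20]
  After 'swap': [-20, -20]
  After 'push -2': [-20, -20, -2]
  After 'mod': [-20, 0]
  After 'push 7': [-20, 0, 7]
  After 'push -3': [-20, 0, 7, -3]
Program A final stack: [-20, 0, 7, -3]

Program B trace:
  After 'push 20': [20]
  After 'dup': [20, 20]
  After 'drop': [20]
  After 'neg': [-20]
  After 'dup': [-20, -20]
  After 'swap': [-20, -20]
  After 'swap': [-20, -20]
  After 'push -2': [-20, -20, -2]
  After 'mod': [-20, 0]
  After 'push 7': [-20, 0, 7]
  After 'push -3': [-20, 0, 7, -3]
Program B final stack: [-20, 0, 7, -3]
Same: yes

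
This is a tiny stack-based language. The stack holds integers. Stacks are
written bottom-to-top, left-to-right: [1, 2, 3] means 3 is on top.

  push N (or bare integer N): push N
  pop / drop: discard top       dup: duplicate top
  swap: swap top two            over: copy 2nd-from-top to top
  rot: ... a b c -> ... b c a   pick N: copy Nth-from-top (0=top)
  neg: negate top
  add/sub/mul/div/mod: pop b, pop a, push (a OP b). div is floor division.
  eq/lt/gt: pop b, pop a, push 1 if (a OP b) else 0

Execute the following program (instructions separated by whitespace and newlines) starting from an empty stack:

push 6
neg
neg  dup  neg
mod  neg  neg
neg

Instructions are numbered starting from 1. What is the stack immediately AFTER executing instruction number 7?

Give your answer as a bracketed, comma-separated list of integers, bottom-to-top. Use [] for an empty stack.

Step 1 ('push 6'): [6]
Step 2 ('neg'): [-6]
Step 3 ('neg'): [6]
Step 4 ('dup'): [6, 6]
Step 5 ('neg'): [6, -6]
Step 6 ('mod'): [0]
Step 7 ('neg'): [0]

Answer: [0]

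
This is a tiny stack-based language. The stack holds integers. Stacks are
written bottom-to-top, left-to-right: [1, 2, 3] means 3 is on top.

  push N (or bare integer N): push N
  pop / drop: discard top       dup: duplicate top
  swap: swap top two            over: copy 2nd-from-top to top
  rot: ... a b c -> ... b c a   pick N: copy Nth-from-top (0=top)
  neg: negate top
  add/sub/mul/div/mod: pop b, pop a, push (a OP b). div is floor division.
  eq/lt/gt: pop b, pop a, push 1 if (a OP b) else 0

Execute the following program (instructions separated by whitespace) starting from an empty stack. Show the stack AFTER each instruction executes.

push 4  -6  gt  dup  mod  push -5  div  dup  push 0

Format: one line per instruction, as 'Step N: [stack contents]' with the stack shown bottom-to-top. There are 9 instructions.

Step 1: [4]
Step 2: [4, -6]
Step 3: [1]
Step 4: [1, 1]
Step 5: [0]
Step 6: [0, -5]
Step 7: [0]
Step 8: [0, 0]
Step 9: [0, 0, 0]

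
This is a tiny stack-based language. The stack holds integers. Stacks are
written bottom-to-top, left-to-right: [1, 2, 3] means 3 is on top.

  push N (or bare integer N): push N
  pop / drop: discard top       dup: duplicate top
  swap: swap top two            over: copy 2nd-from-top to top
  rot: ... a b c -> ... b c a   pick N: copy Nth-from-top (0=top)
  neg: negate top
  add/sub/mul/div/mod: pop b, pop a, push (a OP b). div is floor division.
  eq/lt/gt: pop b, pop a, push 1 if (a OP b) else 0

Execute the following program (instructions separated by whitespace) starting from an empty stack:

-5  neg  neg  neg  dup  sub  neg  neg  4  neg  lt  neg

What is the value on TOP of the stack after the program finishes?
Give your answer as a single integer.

After 'push -5': [-5]
After 'neg': [5]
After 'neg': [-5]
After 'neg': [5]
After 'dup': [5, 5]
After 'sub': [0]
After 'neg': [0]
After 'neg': [0]
After 'push 4': [0, 4]
After 'neg': [0, -4]
After 'lt': [0]
After 'neg': [0]

Answer: 0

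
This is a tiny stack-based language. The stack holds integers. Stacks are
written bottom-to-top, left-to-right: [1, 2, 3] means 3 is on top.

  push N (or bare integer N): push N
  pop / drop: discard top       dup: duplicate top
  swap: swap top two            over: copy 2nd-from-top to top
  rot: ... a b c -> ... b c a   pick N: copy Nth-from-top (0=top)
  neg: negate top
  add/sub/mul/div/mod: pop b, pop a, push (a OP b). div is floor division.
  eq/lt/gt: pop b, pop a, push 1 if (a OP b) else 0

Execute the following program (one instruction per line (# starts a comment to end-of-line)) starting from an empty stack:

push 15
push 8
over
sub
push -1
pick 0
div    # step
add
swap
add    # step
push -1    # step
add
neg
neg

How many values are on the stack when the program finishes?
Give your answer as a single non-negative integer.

After 'push 15': stack = [15] (depth 1)
After 'push 8': stack = [15, 8] (depth 2)
After 'over': stack = [15, 8, 15] (depth 3)
After 'sub': stack = [15, -7] (depth 2)
After 'push -1': stack = [15, -7, -1] (depth 3)
After 'pick 0': stack = [15, -7, -1, -1] (depth 4)
After 'div': stack = [15, -7, 1] (depth 3)
After 'add': stack = [15, -6] (depth 2)
After 'swap': stack = [-6, 15] (depth 2)
After 'add': stack = [9] (depth 1)
After 'push -1': stack = [9, -1] (depth 2)
After 'add': stack = [8] (depth 1)
After 'neg': stack = [-8] (depth 1)
After 'neg': stack = [8] (depth 1)

Answer: 1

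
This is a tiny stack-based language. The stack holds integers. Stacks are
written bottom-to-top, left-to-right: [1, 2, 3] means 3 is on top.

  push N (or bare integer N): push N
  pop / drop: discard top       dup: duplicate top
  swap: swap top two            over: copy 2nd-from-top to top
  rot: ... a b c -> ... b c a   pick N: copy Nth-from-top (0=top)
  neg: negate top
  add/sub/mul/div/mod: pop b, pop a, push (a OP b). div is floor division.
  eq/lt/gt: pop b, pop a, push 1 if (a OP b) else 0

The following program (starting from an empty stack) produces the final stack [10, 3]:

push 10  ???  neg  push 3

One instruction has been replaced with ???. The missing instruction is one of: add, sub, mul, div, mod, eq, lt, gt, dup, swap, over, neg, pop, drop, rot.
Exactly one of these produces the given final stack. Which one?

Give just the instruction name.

Stack before ???: [10]
Stack after ???:  [-10]
The instruction that transforms [10] -> [-10] is: neg

Answer: neg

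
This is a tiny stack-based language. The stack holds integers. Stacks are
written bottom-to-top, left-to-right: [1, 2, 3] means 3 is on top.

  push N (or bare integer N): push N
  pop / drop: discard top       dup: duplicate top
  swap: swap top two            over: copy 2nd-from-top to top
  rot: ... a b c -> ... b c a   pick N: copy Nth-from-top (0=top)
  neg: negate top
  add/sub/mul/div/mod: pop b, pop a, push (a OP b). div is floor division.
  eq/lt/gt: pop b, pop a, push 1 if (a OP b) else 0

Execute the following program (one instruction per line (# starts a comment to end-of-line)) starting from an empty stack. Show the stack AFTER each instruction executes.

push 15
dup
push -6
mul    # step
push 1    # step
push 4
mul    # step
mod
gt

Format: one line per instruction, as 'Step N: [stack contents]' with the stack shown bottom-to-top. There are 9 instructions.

Step 1: [15]
Step 2: [15, 15]
Step 3: [15, 15, -6]
Step 4: [15, -90]
Step 5: [15, -90, 1]
Step 6: [15, -90, 1, 4]
Step 7: [15, -90, 4]
Step 8: [15, 2]
Step 9: [1]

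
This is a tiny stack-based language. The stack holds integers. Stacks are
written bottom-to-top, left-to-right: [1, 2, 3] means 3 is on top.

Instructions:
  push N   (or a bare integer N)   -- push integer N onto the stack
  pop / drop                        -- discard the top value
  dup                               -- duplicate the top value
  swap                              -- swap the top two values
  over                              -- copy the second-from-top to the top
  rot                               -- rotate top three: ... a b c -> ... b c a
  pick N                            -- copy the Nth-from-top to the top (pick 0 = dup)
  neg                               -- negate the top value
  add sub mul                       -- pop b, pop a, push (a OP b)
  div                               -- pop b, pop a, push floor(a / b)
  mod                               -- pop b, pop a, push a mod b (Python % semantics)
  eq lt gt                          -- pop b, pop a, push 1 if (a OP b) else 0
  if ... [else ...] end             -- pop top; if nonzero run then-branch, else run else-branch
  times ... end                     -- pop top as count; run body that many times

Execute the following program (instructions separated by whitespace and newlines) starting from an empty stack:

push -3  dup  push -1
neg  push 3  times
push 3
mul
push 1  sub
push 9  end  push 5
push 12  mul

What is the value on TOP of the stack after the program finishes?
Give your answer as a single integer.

After 'push -3': [-3]
After 'dup': [-3, -3]
After 'push -1': [-3, -3, -1]
After 'neg': [-3, -3, 1]
After 'push 3': [-3, -3, 1, 3]
After 'times': [-3, -3, 1]
After 'push 3': [-3, -3, 1, 3]
After 'mul': [-3, -3, 3]
After 'push 1': [-3, -3, 3, 1]
After 'sub': [-3, -3, 2]
  ...
After 'sub': [-3, -3, 2, 26]
After 'push 9': [-3, -3, 2, 26, 9]
After 'push 3': [-3, -3, 2, 26, 9, 3]
After 'mul': [-3, -3, 2, 26, 27]
After 'push 1': [-3, -3, 2, 26, 27, 1]
After 'sub': [-3, -3, 2, 26, 26]
After 'push 9': [-3, -3, 2, 26, 26, 9]
After 'push 5': [-3, -3, 2, 26, 26, 9, 5]
After 'push 12': [-3, -3, 2, 26, 26, 9, 5, 12]
After 'mul': [-3, -3, 2, 26, 26, 9, 60]

Answer: 60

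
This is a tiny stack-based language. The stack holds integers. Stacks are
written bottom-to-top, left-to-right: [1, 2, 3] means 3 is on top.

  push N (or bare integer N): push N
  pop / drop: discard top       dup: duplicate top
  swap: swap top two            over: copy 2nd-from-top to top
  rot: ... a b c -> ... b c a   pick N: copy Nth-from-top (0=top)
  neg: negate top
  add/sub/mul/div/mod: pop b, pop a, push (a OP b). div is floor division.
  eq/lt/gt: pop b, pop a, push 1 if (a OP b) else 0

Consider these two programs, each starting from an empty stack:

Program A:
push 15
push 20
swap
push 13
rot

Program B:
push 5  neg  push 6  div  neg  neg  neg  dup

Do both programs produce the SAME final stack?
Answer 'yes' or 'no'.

Answer: no

Derivation:
Program A trace:
  After 'push 15': [15]
  After 'push 20': [15, 20]
  After 'swap': [20, 15]
  After 'push 13': [20, 15, 13]
  After 'rot': [15, 13, 20]
Program A final stack: [15, 13, 20]

Program B trace:
  After 'push 5': [5]
  After 'neg': [-5]
  After 'push 6': [-5, 6]
  After 'div': [-1]
  After 'neg': [1]
  After 'neg': [-1]
  After 'neg': [1]
  After 'dup': [1, 1]
Program B final stack: [1, 1]
Same: no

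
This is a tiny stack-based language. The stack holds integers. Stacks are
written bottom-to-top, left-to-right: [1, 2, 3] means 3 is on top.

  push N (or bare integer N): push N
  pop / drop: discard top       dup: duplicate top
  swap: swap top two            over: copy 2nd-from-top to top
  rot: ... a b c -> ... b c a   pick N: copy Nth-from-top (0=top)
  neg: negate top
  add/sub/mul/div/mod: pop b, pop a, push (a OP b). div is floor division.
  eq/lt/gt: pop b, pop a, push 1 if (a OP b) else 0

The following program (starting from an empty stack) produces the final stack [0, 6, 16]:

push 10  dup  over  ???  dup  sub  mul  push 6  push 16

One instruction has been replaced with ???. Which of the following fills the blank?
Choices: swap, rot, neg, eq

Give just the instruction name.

Answer: eq

Derivation:
Stack before ???: [10, 10, 10]
Stack after ???:  [10, 1]
Checking each choice:
  swap: produces [10, 0, 6, 16]
  rot: produces [10, 0, 6, 16]
  neg: produces [10, 0, 6, 16]
  eq: MATCH


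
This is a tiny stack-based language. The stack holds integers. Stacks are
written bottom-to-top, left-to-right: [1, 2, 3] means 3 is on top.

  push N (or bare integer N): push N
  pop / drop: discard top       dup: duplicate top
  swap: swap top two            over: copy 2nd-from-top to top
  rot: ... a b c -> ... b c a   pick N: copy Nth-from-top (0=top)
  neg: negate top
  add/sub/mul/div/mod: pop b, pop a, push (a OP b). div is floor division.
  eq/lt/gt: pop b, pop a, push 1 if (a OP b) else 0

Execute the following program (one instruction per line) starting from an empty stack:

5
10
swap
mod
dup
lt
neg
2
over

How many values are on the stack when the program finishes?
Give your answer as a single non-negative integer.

Answer: 3

Derivation:
After 'push 5': stack = [5] (depth 1)
After 'push 10': stack = [5, 10] (depth 2)
After 'swap': stack = [10, 5] (depth 2)
After 'mod': stack = [0] (depth 1)
After 'dup': stack = [0, 0] (depth 2)
After 'lt': stack = [0] (depth 1)
After 'neg': stack = [0] (depth 1)
After 'push 2': stack = [0, 2] (depth 2)
After 'over': stack = [0, 2, 0] (depth 3)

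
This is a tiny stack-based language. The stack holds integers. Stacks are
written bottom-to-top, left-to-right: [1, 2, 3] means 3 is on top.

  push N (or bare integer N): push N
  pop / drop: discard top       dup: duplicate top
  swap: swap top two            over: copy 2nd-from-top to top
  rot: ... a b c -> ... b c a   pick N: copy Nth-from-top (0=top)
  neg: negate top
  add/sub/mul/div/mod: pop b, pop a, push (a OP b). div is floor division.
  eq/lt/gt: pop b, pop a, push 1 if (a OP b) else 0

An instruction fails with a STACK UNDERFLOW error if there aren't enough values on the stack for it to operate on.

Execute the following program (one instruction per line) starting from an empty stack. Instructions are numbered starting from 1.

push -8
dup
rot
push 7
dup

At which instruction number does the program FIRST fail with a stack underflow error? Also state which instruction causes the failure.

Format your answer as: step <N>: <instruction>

Step 1 ('push -8'): stack = [-8], depth = 1
Step 2 ('dup'): stack = [-8, -8], depth = 2
Step 3 ('rot'): needs 3 value(s) but depth is 2 — STACK UNDERFLOW

Answer: step 3: rot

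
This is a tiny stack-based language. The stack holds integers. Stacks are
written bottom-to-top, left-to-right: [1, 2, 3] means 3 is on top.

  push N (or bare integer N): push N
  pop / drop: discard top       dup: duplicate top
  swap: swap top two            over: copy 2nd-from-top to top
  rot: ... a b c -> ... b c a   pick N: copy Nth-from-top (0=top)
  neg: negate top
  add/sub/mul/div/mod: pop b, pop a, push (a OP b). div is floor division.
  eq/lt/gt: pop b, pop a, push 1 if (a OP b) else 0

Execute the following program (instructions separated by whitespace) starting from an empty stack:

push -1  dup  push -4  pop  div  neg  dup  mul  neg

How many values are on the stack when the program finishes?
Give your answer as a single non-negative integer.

Answer: 1

Derivation:
After 'push -1': stack = [-1] (depth 1)
After 'dup': stack = [-1, -1] (depth 2)
After 'push -4': stack = [-1, -1, -4] (depth 3)
After 'pop': stack = [-1, -1] (depth 2)
After 'div': stack = [1] (depth 1)
After 'neg': stack = [-1] (depth 1)
After 'dup': stack = [-1, -1] (depth 2)
After 'mul': stack = [1] (depth 1)
After 'neg': stack = [-1] (depth 1)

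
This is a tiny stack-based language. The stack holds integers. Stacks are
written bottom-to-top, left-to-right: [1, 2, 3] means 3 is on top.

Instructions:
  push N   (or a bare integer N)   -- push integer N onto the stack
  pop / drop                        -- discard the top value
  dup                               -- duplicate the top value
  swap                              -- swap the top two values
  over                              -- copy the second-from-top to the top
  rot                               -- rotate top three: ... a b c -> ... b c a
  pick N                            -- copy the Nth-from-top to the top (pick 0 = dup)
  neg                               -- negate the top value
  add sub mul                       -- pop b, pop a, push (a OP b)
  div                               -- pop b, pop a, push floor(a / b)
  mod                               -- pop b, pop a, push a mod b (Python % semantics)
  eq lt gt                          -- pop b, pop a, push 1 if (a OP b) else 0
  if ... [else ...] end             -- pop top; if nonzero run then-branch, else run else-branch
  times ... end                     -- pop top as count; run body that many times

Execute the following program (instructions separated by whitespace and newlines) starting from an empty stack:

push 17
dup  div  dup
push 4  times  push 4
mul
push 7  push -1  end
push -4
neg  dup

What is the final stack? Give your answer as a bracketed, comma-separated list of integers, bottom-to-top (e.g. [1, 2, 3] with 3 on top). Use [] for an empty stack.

After 'push 17': [17]
After 'dup': [17, 17]
After 'div': [1]
After 'dup': [1, 1]
After 'push 4': [1, 1, 4]
After 'times': [1, 1]
After 'push 4': [1, 1, 4]
After 'mul': [1, 4]
After 'push 7': [1, 4, 7]
After 'push -1': [1, 4, 7, -1]
After 'push 4': [1, 4, 7, -1, 4]
After 'mul': [1, 4, 7, -4]
After 'push 7': [1, 4, 7, -4, 7]
After 'push -1': [1, 4, 7, -4, 7, -1]
After 'push 4': [1, 4, 7, -4, 7, -1, 4]
After 'mul': [1, 4, 7, -4, 7, -4]
After 'push 7': [1, 4, 7, -4, 7, -4, 7]
After 'push -1': [1, 4, 7, -4, 7, -4, 7, -1]
After 'push 4': [1, 4, 7, -4, 7, -4, 7, -1, 4]
After 'mul': [1, 4, 7, -4, 7, -4, 7, -4]
After 'push 7': [1, 4, 7, -4, 7, -4, 7, -4, 7]
After 'push -1': [1, 4, 7, -4, 7, -4, 7, -4, 7, -1]
After 'push -4': [1, 4, 7, -4, 7, -4, 7, -4, 7, -1, -4]
After 'neg': [1, 4, 7, -4, 7, -4, 7, -4, 7, -1, 4]
After 'dup': [1, 4, 7, -4, 7, -4, 7, -4, 7, -1, 4, 4]

Answer: [1, 4, 7, -4, 7, -4, 7, -4, 7, -1, 4, 4]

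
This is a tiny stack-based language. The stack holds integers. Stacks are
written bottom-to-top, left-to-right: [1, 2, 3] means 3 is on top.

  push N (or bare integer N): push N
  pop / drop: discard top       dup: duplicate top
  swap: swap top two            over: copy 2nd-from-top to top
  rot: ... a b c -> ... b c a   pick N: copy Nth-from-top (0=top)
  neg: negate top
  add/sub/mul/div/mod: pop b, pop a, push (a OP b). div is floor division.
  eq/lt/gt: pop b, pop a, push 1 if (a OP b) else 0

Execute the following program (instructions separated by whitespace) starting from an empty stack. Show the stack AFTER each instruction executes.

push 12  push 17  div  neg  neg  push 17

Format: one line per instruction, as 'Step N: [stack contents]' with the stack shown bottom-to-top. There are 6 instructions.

Step 1: [12]
Step 2: [12, 17]
Step 3: [0]
Step 4: [0]
Step 5: [0]
Step 6: [0, 17]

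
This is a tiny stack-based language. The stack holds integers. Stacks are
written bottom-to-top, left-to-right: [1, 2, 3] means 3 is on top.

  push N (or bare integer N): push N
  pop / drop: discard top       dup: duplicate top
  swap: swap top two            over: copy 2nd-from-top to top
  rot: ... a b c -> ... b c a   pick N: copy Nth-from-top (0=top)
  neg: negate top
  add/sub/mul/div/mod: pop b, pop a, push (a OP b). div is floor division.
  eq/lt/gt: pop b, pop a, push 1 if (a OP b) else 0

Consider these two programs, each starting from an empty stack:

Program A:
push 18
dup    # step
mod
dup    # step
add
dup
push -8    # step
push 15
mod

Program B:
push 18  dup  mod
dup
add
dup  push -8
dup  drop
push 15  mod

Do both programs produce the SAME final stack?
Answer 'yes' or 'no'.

Program A trace:
  After 'push 18': [18]
  After 'dup': [18, 18]
  After 'mod': [0]
  After 'dup': [0, 0]
  After 'add': [0]
  After 'dup': [0, 0]
  After 'push -8': [0, 0, -8]
  After 'push 15': [0, 0, -8, 15]
  After 'mod': [0, 0, 7]
Program A final stack: [0, 0, 7]

Program B trace:
  After 'push 18': [18]
  After 'dup': [18, 18]
  After 'mod': [0]
  After 'dup': [0, 0]
  After 'add': [0]
  After 'dup': [0, 0]
  After 'push -8': [0, 0, -8]
  After 'dup': [0, 0, -8, -8]
  After 'drop': [0, 0, -8]
  After 'push 15': [0, 0, -8, 15]
  After 'mod': [0, 0, 7]
Program B final stack: [0, 0, 7]
Same: yes

Answer: yes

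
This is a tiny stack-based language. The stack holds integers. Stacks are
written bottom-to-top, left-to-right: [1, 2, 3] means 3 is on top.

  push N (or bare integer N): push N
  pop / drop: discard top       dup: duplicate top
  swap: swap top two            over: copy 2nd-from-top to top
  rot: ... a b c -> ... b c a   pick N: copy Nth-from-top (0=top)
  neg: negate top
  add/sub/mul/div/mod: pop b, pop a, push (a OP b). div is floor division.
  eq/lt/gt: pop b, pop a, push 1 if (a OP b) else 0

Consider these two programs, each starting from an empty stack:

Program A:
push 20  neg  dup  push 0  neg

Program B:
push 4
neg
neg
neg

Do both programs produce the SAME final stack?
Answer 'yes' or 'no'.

Answer: no

Derivation:
Program A trace:
  After 'push 20': [20]
  After 'neg': [-20]
  After 'dup': [-20, -20]
  After 'push 0': [-20, -20, 0]
  After 'neg': [-20, -20, 0]
Program A final stack: [-20, -20, 0]

Program B trace:
  After 'push 4': [4]
  After 'neg': [-4]
  After 'neg': [4]
  After 'neg': [-4]
Program B final stack: [-4]
Same: no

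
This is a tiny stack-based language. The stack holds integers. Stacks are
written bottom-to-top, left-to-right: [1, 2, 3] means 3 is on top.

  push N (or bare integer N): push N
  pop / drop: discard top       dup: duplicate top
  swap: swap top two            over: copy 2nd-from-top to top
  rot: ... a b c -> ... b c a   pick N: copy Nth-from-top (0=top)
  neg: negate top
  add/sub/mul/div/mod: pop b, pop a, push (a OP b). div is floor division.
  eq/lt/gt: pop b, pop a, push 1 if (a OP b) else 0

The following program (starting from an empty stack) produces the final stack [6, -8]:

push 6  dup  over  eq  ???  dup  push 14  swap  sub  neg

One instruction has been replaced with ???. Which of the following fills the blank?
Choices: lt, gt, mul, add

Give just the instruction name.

Answer: mul

Derivation:
Stack before ???: [6, 1]
Stack after ???:  [6]
Checking each choice:
  lt: produces [0, -14]
  gt: produces [1, -13]
  mul: MATCH
  add: produces [7, -7]


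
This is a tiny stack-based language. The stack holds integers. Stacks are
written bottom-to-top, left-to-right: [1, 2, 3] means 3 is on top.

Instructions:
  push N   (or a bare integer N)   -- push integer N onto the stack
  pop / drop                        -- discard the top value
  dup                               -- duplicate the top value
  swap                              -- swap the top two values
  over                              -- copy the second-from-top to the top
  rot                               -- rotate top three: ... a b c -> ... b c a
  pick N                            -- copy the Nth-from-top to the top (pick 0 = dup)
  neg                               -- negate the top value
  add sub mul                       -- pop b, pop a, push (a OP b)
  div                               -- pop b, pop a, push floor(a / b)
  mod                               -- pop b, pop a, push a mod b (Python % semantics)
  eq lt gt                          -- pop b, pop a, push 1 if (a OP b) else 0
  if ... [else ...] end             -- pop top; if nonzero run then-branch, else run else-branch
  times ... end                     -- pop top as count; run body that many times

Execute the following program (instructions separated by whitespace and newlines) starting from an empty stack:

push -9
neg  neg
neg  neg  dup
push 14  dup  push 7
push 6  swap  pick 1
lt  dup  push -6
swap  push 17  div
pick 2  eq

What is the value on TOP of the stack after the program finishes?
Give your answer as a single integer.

After 'push -9': [-9]
After 'neg': [9]
After 'neg': [-9]
After 'neg': [9]
After 'neg': [-9]
After 'dup': [-9, -9]
After 'push 14': [-9, -9, 14]
After 'dup': [-9, -9, 14, 14]
After 'push 7': [-9, -9, 14, 14, 7]
After 'push 6': [-9, -9, 14, 14, 7, 6]
After 'swap': [-9, -9, 14, 14, 6, 7]
After 'pick 1': [-9, -9, 14, 14, 6, 7, 6]
After 'lt': [-9, -9, 14, 14, 6, 0]
After 'dup': [-9, -9, 14, 14, 6, 0, 0]
After 'push -6': [-9, -9, 14, 14, 6, 0, 0, -6]
After 'swap': [-9, -9, 14, 14, 6, 0, -6, 0]
After 'push 17': [-9, -9, 14, 14, 6, 0, -6, 0, 17]
After 'div': [-9, -9, 14, 14, 6, 0, -6, 0]
After 'pick 2': [-9, -9, 14, 14, 6, 0, -6, 0, 0]
After 'eq': [-9, -9, 14, 14, 6, 0, -6, 1]

Answer: 1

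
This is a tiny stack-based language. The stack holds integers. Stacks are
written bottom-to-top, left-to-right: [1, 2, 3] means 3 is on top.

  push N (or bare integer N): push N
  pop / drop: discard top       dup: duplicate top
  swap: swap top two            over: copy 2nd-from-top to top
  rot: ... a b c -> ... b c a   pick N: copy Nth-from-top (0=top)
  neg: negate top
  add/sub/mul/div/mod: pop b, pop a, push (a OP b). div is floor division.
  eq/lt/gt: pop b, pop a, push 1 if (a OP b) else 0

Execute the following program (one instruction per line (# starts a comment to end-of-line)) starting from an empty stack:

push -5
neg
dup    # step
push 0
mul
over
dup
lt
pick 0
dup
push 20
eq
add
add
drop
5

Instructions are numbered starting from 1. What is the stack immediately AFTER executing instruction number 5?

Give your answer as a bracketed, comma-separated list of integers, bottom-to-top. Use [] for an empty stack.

Step 1 ('push -5'): [-5]
Step 2 ('neg'): [5]
Step 3 ('dup'): [5, 5]
Step 4 ('push 0'): [5, 5, 0]
Step 5 ('mul'): [5, 0]

Answer: [5, 0]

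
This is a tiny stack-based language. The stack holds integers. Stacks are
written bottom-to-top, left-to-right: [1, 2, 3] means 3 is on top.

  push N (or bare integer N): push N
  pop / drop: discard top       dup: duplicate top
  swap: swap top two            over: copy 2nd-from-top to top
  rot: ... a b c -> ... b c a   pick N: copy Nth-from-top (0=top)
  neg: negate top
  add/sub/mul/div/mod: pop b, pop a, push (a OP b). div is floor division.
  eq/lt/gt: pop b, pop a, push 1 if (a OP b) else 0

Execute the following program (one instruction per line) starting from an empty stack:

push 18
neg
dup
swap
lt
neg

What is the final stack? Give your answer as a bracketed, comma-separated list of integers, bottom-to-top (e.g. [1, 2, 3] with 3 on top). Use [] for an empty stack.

After 'push 18': [18]
After 'neg': [-18]
After 'dup': [-18, -18]
After 'swap': [-18, -18]
After 'lt': [0]
After 'neg': [0]

Answer: [0]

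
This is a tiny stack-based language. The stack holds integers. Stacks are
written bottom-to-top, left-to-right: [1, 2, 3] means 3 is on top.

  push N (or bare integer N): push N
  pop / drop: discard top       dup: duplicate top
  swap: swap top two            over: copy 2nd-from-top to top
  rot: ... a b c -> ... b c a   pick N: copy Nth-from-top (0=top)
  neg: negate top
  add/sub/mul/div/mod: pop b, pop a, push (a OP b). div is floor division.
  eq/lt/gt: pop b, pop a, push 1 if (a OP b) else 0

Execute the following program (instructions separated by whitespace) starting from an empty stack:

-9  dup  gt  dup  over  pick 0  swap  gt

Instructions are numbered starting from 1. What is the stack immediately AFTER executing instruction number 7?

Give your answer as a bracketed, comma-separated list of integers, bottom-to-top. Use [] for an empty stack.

Answer: [0, 0, 0, 0]

Derivation:
Step 1 ('-9'): [-9]
Step 2 ('dup'): [-9, -9]
Step 3 ('gt'): [0]
Step 4 ('dup'): [0, 0]
Step 5 ('over'): [0, 0, 0]
Step 6 ('pick 0'): [0, 0, 0, 0]
Step 7 ('swap'): [0, 0, 0, 0]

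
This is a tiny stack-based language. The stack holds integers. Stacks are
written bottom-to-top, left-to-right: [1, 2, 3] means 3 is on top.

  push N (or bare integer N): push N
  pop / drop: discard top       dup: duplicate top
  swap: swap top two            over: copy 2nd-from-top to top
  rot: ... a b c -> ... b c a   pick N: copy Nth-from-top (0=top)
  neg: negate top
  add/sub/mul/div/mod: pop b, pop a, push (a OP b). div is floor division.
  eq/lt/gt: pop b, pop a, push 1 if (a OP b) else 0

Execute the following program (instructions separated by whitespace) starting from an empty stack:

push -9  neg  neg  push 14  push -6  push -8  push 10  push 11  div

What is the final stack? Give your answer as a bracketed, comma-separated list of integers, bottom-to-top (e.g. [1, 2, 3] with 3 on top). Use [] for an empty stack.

After 'push -9': [-9]
After 'neg': [9]
After 'neg': [-9]
After 'push 14': [-9, 14]
After 'push -6': [-9, 14, -6]
After 'push -8': [-9, 14, -6, -8]
After 'push 10': [-9, 14, -6, -8, 10]
After 'push 11': [-9, 14, -6, -8, 10, 11]
After 'div': [-9, 14, -6, -8, 0]

Answer: [-9, 14, -6, -8, 0]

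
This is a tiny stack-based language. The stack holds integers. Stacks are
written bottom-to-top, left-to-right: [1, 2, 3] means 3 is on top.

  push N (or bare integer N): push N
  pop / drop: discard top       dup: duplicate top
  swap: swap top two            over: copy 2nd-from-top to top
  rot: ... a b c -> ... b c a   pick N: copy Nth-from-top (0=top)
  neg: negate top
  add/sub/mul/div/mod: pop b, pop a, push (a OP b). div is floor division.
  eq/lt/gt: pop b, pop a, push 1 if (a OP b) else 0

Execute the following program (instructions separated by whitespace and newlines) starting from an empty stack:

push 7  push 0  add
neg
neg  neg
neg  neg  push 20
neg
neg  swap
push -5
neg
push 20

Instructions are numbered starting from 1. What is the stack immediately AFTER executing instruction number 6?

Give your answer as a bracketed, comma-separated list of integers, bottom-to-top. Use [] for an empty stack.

Step 1 ('push 7'): [7]
Step 2 ('push 0'): [7, 0]
Step 3 ('add'): [7]
Step 4 ('neg'): [-7]
Step 5 ('neg'): [7]
Step 6 ('neg'): [-7]

Answer: [-7]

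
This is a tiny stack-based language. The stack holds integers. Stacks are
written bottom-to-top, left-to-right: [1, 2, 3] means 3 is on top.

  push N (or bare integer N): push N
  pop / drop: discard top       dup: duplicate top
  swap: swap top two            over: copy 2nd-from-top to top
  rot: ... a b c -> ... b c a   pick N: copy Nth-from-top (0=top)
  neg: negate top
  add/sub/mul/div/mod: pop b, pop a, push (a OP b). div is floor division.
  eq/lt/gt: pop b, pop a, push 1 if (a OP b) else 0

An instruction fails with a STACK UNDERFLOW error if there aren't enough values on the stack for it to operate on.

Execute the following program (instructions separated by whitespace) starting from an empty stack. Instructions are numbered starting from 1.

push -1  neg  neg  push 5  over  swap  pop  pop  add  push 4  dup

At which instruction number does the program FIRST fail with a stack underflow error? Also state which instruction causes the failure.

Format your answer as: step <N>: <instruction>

Step 1 ('push -1'): stack = [-1], depth = 1
Step 2 ('neg'): stack = [1], depth = 1
Step 3 ('neg'): stack = [-1], depth = 1
Step 4 ('push 5'): stack = [-1, 5], depth = 2
Step 5 ('over'): stack = [-1, 5, -1], depth = 3
Step 6 ('swap'): stack = [-1, -1, 5], depth = 3
Step 7 ('pop'): stack = [-1, -1], depth = 2
Step 8 ('pop'): stack = [-1], depth = 1
Step 9 ('add'): needs 2 value(s) but depth is 1 — STACK UNDERFLOW

Answer: step 9: add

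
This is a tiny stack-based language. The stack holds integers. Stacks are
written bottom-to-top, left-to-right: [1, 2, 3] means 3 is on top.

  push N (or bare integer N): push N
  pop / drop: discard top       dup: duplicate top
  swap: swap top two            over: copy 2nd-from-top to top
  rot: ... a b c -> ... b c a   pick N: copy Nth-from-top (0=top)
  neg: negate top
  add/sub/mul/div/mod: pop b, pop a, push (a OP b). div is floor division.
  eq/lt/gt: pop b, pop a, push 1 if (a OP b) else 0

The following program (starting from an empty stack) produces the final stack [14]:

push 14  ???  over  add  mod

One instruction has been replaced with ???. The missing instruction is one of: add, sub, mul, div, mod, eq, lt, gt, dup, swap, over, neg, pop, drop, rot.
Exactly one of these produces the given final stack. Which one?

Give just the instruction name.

Answer: dup

Derivation:
Stack before ???: [14]
Stack after ???:  [14, 14]
The instruction that transforms [14] -> [14, 14] is: dup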